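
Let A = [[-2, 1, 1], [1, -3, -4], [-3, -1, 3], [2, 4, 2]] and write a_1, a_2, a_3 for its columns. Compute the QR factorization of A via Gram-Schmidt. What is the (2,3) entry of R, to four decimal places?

r_{23} = 4.3333

a_1 = (-2, 1, -3, 2); ‖a_1‖ = 4.2426, so q_1 = (-0.4714, 0.2357, -0.7071, 0.4714).
q_1·a_2 = (-0.4714)·1 + 0.2357·(-3) + (-0.7071)·(-1) + 0.4714·4 = 1.4142.
u_2 = a_2 − 1.4142·q_1 = (1.6667, -3.3333, 0.0000, 3.3333).
‖u_2‖ = 5.0000, so q_2 = (0.3333, -0.6667, 0.0000, 0.6667).
r_{23} = q_2·a_3 = 4.3333.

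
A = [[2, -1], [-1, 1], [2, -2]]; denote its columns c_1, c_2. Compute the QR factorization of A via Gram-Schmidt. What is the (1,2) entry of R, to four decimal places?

r_{12} = -2.3333

q_1 = c_1/‖c_1‖ = (2, -1, 2)/3.0000 = (0.6667, -0.3333, 0.6667).
r_{12} = q_1·c_2 = -2.3333.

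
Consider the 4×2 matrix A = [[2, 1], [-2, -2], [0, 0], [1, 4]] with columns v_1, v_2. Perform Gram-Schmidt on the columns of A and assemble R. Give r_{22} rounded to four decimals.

v_1 = (2, -2, 0, 1); ‖v_1‖ = 3.0000, so e_1 = (0.6667, -0.6667, 0.0000, 0.3333).
e_1·v_2 = 0.6667·1 + (-0.6667)·(-2) + 0.0000·0 + 0.3333·4 = 3.3333.
u_2 = v_2 − 3.3333·e_1 = (-1.2222, 0.2222, 0.0000, 2.8889).
r_{22} = ‖u_2‖ = 3.1447.

r_{22} = 3.1447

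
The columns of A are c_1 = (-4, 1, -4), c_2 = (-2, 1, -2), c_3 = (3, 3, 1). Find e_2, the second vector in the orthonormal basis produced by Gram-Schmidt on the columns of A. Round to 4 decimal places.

e_2 = (0.1231, 0.9847, 0.1231)

c_1 = (-4, 1, -4); ‖c_1‖ = 5.7446, so e_1 = (-0.6963, 0.1741, -0.6963).
e_1·c_2 = (-0.6963)·(-2) + 0.1741·1 + (-0.6963)·(-2) = 2.9593.
u_2 = c_2 − 2.9593·e_1 = (0.0606, 0.4848, 0.0606).
‖u_2‖ = 0.4924, so e_2 = (0.1231, 0.9847, 0.1231).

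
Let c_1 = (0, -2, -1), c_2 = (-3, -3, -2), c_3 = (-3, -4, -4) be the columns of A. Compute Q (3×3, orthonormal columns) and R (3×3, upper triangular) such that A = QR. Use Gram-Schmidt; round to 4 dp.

c_1 = (0, -2, -1); ‖c_1‖ = 2.2361, so e_1 = (0.0000, -0.8944, -0.4472).
e_1·c_2 = 0.0000·(-3) + (-0.8944)·(-3) + (-0.4472)·(-2) = 3.5777.
u_2 = c_2 − 3.5777·e_1 = (-3.0000, 0.2000, -0.4000).
‖u_2‖ = 3.0332, so e_2 = (-0.9891, 0.0659, -0.1319).
e_1·c_3 = 0.0000·(-3) + (-0.8944)·(-4) + (-0.4472)·(-4) = 5.3666; e_2·c_3 = (-0.9891)·(-3) + 0.0659·(-4) + (-0.1319)·(-4) = 3.2310.
u_3 = c_3 − 5.3666·e_1 − 3.2310·e_2 = (0.1957, 0.5870, -1.1739).
‖u_3‖ = 1.3270, so e_3 = (0.1474, 0.4423, -0.8847).

Q = [[0.0000, -0.9891, 0.1474], [-0.8944, 0.0659, 0.4423], [-0.4472, -0.1319, -0.8847]], R = [[2.2361, 3.5777, 5.3666], [0.0000, 3.0332, 3.2310], [0.0000, 0.0000, 1.3270]]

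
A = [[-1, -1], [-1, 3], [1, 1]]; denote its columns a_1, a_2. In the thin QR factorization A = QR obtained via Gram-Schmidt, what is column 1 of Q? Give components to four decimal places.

q_1 = (-0.5774, -0.5774, 0.5774)

q_1 = a_1/‖a_1‖ = (-1, -1, 1)/1.7321 = (-0.5774, -0.5774, 0.5774).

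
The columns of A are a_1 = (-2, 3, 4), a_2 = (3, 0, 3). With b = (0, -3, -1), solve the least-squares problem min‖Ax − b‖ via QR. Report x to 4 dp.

x = (-0.4444, -0.0185)

a_1 = (-2, 3, 4); ‖a_1‖ = 5.3852, so q_1 = (-0.3714, 0.5571, 0.7428).
q_1·a_2 = (-0.3714)·3 + 0.5571·0 + 0.7428·3 = 1.1142.
u_2 = a_2 − 1.1142·q_1 = (3.4138, -0.6207, 2.1724).
‖u_2‖ = 4.0937, so q_2 = (0.8339, -0.1516, 0.5307).
Qᵀb = (-2.4140, -0.0758).
Back-substitute: x_2 = -0.0758/4.0937 = -0.0185.
x_1 = (-2.4140 − 1.1142·(-0.0185))/5.3852 = -0.4444.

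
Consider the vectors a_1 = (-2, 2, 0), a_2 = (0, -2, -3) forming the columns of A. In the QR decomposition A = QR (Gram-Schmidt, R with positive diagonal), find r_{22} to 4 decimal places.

r_{22} = 3.3166

a_1 = (-2, 2, 0); ‖a_1‖ = 2.8284, so q_1 = (-0.7071, 0.7071, 0.0000).
q_1·a_2 = (-0.7071)·0 + 0.7071·(-2) + 0.0000·(-3) = -1.4142.
u_2 = a_2 + 1.4142·q_1 = (-1.0000, -1.0000, -3.0000).
r_{22} = ‖u_2‖ = 3.3166.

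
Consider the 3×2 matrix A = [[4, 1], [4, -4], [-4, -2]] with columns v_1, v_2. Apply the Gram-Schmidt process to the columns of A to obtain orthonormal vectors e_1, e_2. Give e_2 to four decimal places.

e_2 = (0.2933, -0.8066, -0.5133)

v_1 = (4, 4, -4); ‖v_1‖ = 6.9282, so e_1 = (0.5774, 0.5774, -0.5774).
e_1·v_2 = 0.5774·1 + 0.5774·(-4) + (-0.5774)·(-2) = -0.5774.
u_2 = v_2 + 0.5774·e_1 = (1.3333, -3.6667, -2.3333).
‖u_2‖ = 4.5461, so e_2 = (0.2933, -0.8066, -0.5133).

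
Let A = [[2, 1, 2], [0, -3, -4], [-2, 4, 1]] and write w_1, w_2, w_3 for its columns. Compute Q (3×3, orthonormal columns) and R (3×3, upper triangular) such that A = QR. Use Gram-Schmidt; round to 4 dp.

Q = [[0.7071, 0.5392, -0.4575], [0.0000, -0.6470, -0.7625], [-0.7071, 0.5392, -0.4575]], R = [[2.8284, -2.1213, 0.7071], [0.0000, 4.6368, 4.2055], [0.0000, 0.0000, 1.6775]]

w_1 = (2, 0, -2); ‖w_1‖ = 2.8284, so e_1 = (0.7071, 0.0000, -0.7071).
e_1·w_2 = 0.7071·1 + 0.0000·(-3) + (-0.7071)·4 = -2.1213.
u_2 = w_2 + 2.1213·e_1 = (2.5000, -3.0000, 2.5000).
‖u_2‖ = 4.6368, so e_2 = (0.5392, -0.6470, 0.5392).
e_1·w_3 = 0.7071·2 + 0.0000·(-4) + (-0.7071)·1 = 0.7071; e_2·w_3 = 0.5392·2 + (-0.6470)·(-4) + 0.5392·1 = 4.2055.
u_3 = w_3 − 0.7071·e_1 − 4.2055·e_2 = (-0.7674, -1.2791, -0.7674).
‖u_3‖ = 1.6775, so e_3 = (-0.4575, -0.7625, -0.4575).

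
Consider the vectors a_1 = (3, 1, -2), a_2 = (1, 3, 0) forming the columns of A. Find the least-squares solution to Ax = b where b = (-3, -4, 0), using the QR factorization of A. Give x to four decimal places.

q_1 = a_1/‖a_1‖ = (3, 1, -2)/3.7417 = (0.8018, 0.2673, -0.5345).
r_{12} = q_1·a_2 = 1.6036.
u_2 = a_2 − 1.6036·q_1 = (-0.2857, 2.5714, 0.8571).
‖u_2‖ = 2.7255, so q_2 = (-0.1048, 0.9435, 0.3145).
Qᵀb = (-3.4744, -3.4593).
Back-substitute: x_2 = -3.4593/2.7255 = -1.2692.
x_1 = (-3.4744 − 1.6036·(-1.2692))/3.7417 = -0.3846.

x = (-0.3846, -1.2692)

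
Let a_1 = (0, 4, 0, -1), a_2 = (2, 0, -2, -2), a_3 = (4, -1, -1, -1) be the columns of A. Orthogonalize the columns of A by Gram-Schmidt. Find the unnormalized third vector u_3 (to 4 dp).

u_3 = (1.9000, 0.2000, 1.1000, 0.8000)

a_1 = (0, 4, 0, -1); ‖a_1‖ = 4.1231, so q_1 = (0.0000, 0.9701, 0.0000, -0.2425).
q_1·a_2 = 0.0000·2 + 0.9701·0 + 0.0000·(-2) + (-0.2425)·(-2) = 0.4851.
u_2 = a_2 − 0.4851·q_1 = (2.0000, -0.4706, -2.0000, -1.8824).
‖u_2‖ = 3.4300, so q_2 = (0.5831, -0.1372, -0.5831, -0.5488).
q_1·a_3 = 0.0000·4 + 0.9701·(-1) + 0.0000·(-1) + (-0.2425)·(-1) = -0.7276; q_2·a_3 = 0.5831·4 + (-0.1372)·(-1) + (-0.5831)·(-1) + (-0.5488)·(-1) = 3.6015.
u_3 = a_3 + 0.7276·q_1 − 3.6015·q_2 = (1.9000, 0.2000, 1.1000, 0.8000).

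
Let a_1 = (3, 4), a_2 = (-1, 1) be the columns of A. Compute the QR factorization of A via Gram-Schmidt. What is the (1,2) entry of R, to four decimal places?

a_1 = (3, 4); ‖a_1‖ = 5.0000, so e_1 = (0.6000, 0.8000).
r_{12} = e_1·a_2 = 0.2000.

r_{12} = 0.2000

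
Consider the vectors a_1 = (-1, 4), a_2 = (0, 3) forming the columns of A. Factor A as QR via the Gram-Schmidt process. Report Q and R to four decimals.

Q = [[-0.2425, 0.9701], [0.9701, 0.2425]], R = [[4.1231, 2.9104], [0.0000, 0.7276]]

a_1 = (-1, 4); ‖a_1‖ = 4.1231, so e_1 = (-0.2425, 0.9701).
e_1·a_2 = (-0.2425)·0 + 0.9701·3 = 2.9104.
u_2 = a_2 − 2.9104·e_1 = (0.7059, 0.1765).
‖u_2‖ = 0.7276, so e_2 = (0.9701, 0.2425).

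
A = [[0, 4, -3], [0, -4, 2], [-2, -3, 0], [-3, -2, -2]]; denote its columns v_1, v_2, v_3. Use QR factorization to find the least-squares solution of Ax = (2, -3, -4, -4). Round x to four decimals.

x = (0.1143, 1.1429, 0.8000)

v_1 = (0, 0, -2, -3); ‖v_1‖ = 3.6056, so e_1 = (0.0000, 0.0000, -0.5547, -0.8321).
e_1·v_2 = 0.0000·4 + 0.0000·(-4) + (-0.5547)·(-3) + (-0.8321)·(-2) = 3.3282.
u_2 = v_2 − 3.3282·e_1 = (4.0000, -4.0000, -1.1538, 0.7692).
‖u_2‖ = 5.8244, so e_2 = (0.6868, -0.6868, -0.1981, 0.1321).
e_1·v_3 = 0.0000·(-3) + 0.0000·2 + (-0.5547)·0 + (-0.8321)·(-2) = 1.6641; e_2·v_3 = 0.6868·(-3) + (-0.6868)·2 + (-0.1981)·0 + 0.1321·(-2) = -3.6980.
u_3 = v_3 − 1.6641·e_1 + 3.6980·e_2 = (-0.4603, -0.5397, 0.1905, -0.1270).
‖u_3‖ = 0.7454, so e_3 = (-0.6176, -0.7241, 0.2556, -0.1704).
Qᵀb = (5.5470, 3.6980, 0.5963).
Back-substitute: x_3 = 0.5963/0.7454 = 0.8000.
x_2 = (3.6980 + 3.6980·0.8000)/5.8244 = 1.1429.
x_1 = (5.5470 − 3.3282·1.1429 − 1.6641·0.8000)/3.6056 = 0.1143.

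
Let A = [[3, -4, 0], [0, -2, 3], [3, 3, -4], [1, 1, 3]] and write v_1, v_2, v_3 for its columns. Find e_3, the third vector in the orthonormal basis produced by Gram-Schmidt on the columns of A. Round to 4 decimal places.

v_1 = (3, 0, 3, 1); ‖v_1‖ = 4.3589, so e_1 = (0.6882, 0.0000, 0.6882, 0.2294).
e_1·v_2 = 0.6882·(-4) + 0.0000·(-2) + 0.6882·3 + 0.2294·1 = -0.4588.
u_2 = v_2 + 0.4588·e_1 = (-3.6842, -2.0000, 3.3158, 1.1053).
‖u_2‖ = 5.4580, so e_2 = (-0.6750, -0.3664, 0.6075, 0.2025).
e_1·v_3 = 0.6882·0 + 0.0000·3 + 0.6882·(-4) + 0.2294·3 = -2.0647; e_2·v_3 = (-0.6750)·0 + (-0.3664)·3 + 0.6075·(-4) + 0.2025·3 = -2.9218.
u_3 = v_3 + 2.0647·e_1 + 2.9218·e_2 = (-0.5512, 1.9293, -0.8039, 4.0654).
‖u_3‖ = 4.6043, so e_3 = (-0.1197, 0.4190, -0.1746, 0.8829).

e_3 = (-0.1197, 0.4190, -0.1746, 0.8829)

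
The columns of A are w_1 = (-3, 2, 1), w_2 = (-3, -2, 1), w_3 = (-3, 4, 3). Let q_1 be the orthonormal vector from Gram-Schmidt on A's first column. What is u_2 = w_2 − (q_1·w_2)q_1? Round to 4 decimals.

u_2 = (-1.7143, -2.8571, 0.5714)

q_1 = w_1/‖w_1‖ = (-3, 2, 1)/3.7417 = (-0.8018, 0.5345, 0.2673).
r_{12} = q_1·w_2 = 1.6036.
u_2 = w_2 − 1.6036·q_1 = (-1.7143, -2.8571, 0.5714).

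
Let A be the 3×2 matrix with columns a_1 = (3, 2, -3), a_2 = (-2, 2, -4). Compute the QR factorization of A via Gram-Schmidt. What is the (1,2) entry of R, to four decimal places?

a_1 = (3, 2, -3); ‖a_1‖ = 4.6904, so q_1 = (0.6396, 0.4264, -0.6396).
r_{12} = q_1·a_2 = 2.1320.

r_{12} = 2.1320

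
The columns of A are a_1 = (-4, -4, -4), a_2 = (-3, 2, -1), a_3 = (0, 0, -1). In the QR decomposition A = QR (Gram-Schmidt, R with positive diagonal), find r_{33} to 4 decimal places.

a_1 = (-4, -4, -4); ‖a_1‖ = 6.9282, so q_1 = (-0.5774, -0.5774, -0.5774).
q_1·a_2 = (-0.5774)·(-3) + (-0.5774)·2 + (-0.5774)·(-1) = 1.1547.
u_2 = a_2 − 1.1547·q_1 = (-2.3333, 2.6667, -0.3333).
‖u_2‖ = 3.5590, so q_2 = (-0.6556, 0.7493, -0.0937).
q_1·a_3 = (-0.5774)·0 + (-0.5774)·0 + (-0.5774)·(-1) = 0.5774; q_2·a_3 = (-0.6556)·0 + 0.7493·0 + (-0.0937)·(-1) = 0.0937.
u_3 = a_3 − 0.5774·q_1 − 0.0937·q_2 = (0.3947, 0.2632, -0.6579).
r_{33} = ‖u_3‖ = 0.8111.

r_{33} = 0.8111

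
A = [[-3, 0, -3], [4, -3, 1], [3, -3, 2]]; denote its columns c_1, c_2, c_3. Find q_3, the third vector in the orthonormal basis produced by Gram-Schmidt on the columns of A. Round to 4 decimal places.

q_3 = (-0.2294, -0.6882, 0.6882)

c_1 = (-3, 4, 3); ‖c_1‖ = 5.8310, so q_1 = (-0.5145, 0.6860, 0.5145).
q_1·c_2 = (-0.5145)·0 + 0.6860·(-3) + 0.5145·(-3) = -3.6015.
u_2 = c_2 + 3.6015·q_1 = (-1.8529, -0.5294, -1.1471).
‖u_2‖ = 2.2426, so q_2 = (-0.8262, -0.2361, -0.5115).
q_1·c_3 = (-0.5145)·(-3) + 0.6860·1 + 0.5145·2 = 3.2585; q_2·c_3 = (-0.8262)·(-3) + (-0.2361)·1 + (-0.5115)·2 = 1.2197.
u_3 = c_3 − 3.2585·q_1 − 1.2197·q_2 = (-0.3158, -0.9474, 0.9474).
‖u_3‖ = 1.3765, so q_3 = (-0.2294, -0.6882, 0.6882).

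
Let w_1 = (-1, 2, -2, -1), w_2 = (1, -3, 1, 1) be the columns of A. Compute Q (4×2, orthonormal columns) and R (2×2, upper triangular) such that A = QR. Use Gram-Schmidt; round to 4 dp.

Q = [[-0.3162, 0.0000], [0.6325, -0.7071], [-0.6325, -0.7071], [-0.3162, 0.0000]], R = [[3.1623, -3.1623], [0.0000, 1.4142]]

w_1 = (-1, 2, -2, -1); ‖w_1‖ = 3.1623, so q_1 = (-0.3162, 0.6325, -0.6325, -0.3162).
q_1·w_2 = (-0.3162)·1 + 0.6325·(-3) + (-0.6325)·1 + (-0.3162)·1 = -3.1623.
u_2 = w_2 + 3.1623·q_1 = (0.0000, -1.0000, -1.0000, 0.0000).
‖u_2‖ = 1.4142, so q_2 = (0.0000, -0.7071, -0.7071, 0.0000).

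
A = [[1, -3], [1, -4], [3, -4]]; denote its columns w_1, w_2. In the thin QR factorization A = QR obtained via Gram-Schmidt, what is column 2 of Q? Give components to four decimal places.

w_1 = (1, 1, 3); ‖w_1‖ = 3.3166, so q_1 = (0.3015, 0.3015, 0.9045).
q_1·w_2 = 0.3015·(-3) + 0.3015·(-4) + 0.9045·(-4) = -5.7287.
u_2 = w_2 + 5.7287·q_1 = (-1.2727, -2.2727, 1.1818).
‖u_2‖ = 2.8604, so q_2 = (-0.4449, -0.7946, 0.4132).

q_2 = (-0.4449, -0.7946, 0.4132)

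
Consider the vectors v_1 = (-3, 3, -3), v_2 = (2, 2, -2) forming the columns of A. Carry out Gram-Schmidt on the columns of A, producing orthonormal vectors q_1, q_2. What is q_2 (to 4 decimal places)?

v_1 = (-3, 3, -3); ‖v_1‖ = 5.1962, so q_1 = (-0.5774, 0.5774, -0.5774).
q_1·v_2 = (-0.5774)·2 + 0.5774·2 + (-0.5774)·(-2) = 1.1547.
u_2 = v_2 − 1.1547·q_1 = (2.6667, 1.3333, -1.3333).
‖u_2‖ = 3.2660, so q_2 = (0.8165, 0.4082, -0.4082).

q_2 = (0.8165, 0.4082, -0.4082)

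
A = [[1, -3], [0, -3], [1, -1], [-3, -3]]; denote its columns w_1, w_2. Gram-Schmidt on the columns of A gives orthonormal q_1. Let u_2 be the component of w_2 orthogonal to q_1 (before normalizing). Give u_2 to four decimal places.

u_2 = (-3.4545, -3.0000, -1.4545, -1.6364)

q_1 = w_1/‖w_1‖ = (1, 0, 1, -3)/3.3166 = (0.3015, 0.0000, 0.3015, -0.9045).
r_{12} = q_1·w_2 = 1.5076.
u_2 = w_2 − 1.5076·q_1 = (-3.4545, -3.0000, -1.4545, -1.6364).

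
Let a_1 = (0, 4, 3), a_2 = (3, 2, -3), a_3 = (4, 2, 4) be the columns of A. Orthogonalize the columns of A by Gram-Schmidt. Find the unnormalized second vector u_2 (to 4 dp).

u_2 = (3.0000, 2.1600, -2.8800)

a_1 = (0, 4, 3); ‖a_1‖ = 5.0000, so e_1 = (0.0000, 0.8000, 0.6000).
e_1·a_2 = 0.0000·3 + 0.8000·2 + 0.6000·(-3) = -0.2000.
u_2 = a_2 + 0.2000·e_1 = (3.0000, 2.1600, -2.8800).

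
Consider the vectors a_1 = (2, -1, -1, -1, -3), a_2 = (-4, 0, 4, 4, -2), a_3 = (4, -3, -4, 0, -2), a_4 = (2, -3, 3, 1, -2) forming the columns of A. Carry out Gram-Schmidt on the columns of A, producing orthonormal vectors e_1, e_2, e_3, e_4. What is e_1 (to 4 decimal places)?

e_1 = (0.5000, -0.2500, -0.2500, -0.2500, -0.7500)

a_1 = (2, -1, -1, -1, -3); ‖a_1‖ = 4.0000, so e_1 = (0.5000, -0.2500, -0.2500, -0.2500, -0.7500).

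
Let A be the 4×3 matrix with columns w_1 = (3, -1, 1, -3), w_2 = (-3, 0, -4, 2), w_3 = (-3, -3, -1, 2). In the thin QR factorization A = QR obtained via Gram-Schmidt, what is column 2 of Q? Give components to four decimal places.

q_1 = w_1/‖w_1‖ = (3, -1, 1, -3)/4.4721 = (0.6708, -0.2236, 0.2236, -0.6708).
r_{12} = q_1·w_2 = -4.2485.
u_2 = w_2 + 4.2485·q_1 = (-0.1500, -0.9500, -3.0500, -0.8500).
‖u_2‖ = 3.3091, so q_2 = (-0.0453, -0.2871, -0.9217, -0.2569).

q_2 = (-0.0453, -0.2871, -0.9217, -0.2569)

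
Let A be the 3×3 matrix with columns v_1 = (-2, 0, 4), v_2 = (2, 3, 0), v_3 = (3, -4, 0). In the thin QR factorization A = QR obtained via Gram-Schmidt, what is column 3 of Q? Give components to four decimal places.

q_3 = (0.7682, -0.5121, 0.3841)

v_1 = (-2, 0, 4); ‖v_1‖ = 4.4721, so q_1 = (-0.4472, 0.0000, 0.8944).
q_1·v_2 = (-0.4472)·2 + 0.0000·3 + 0.8944·0 = -0.8944.
u_2 = v_2 + 0.8944·q_1 = (1.6000, 3.0000, 0.8000).
‖u_2‖ = 3.4928, so q_2 = (0.4581, 0.8589, 0.2290).
q_1·v_3 = (-0.4472)·3 + 0.0000·(-4) + 0.8944·0 = -1.3416; q_2·v_3 = 0.4581·3 + 0.8589·(-4) + 0.2290·0 = -2.0614.
u_3 = v_3 + 1.3416·q_1 + 2.0614·q_2 = (3.3443, -2.2295, 1.6721).
‖u_3‖ = 4.3533, so q_3 = (0.7682, -0.5121, 0.3841).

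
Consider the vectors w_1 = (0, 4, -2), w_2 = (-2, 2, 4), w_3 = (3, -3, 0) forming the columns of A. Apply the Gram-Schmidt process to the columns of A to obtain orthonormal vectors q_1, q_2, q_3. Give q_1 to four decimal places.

w_1 = (0, 4, -2); ‖w_1‖ = 4.4721, so q_1 = (0.0000, 0.8944, -0.4472).

q_1 = (0.0000, 0.8944, -0.4472)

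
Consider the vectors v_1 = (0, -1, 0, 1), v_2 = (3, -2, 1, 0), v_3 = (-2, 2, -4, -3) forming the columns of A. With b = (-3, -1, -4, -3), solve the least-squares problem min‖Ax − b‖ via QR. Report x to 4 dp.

v_1 = (0, -1, 0, 1); ‖v_1‖ = 1.4142, so q_1 = (0.0000, -0.7071, 0.0000, 0.7071).
q_1·v_2 = 0.0000·3 + (-0.7071)·(-2) + 0.0000·1 + 0.7071·0 = 1.4142.
u_2 = v_2 − 1.4142·q_1 = (3.0000, -1.0000, 1.0000, -1.0000).
‖u_2‖ = 3.4641, so q_2 = (0.8660, -0.2887, 0.2887, -0.2887).
q_1·v_3 = 0.0000·(-2) + (-0.7071)·2 + 0.0000·(-4) + 0.7071·(-3) = -3.5355; q_2·v_3 = 0.8660·(-2) + (-0.2887)·2 + 0.2887·(-4) + (-0.2887)·(-3) = -2.5981.
u_3 = v_3 + 3.5355·q_1 + 2.5981·q_2 = (0.2500, -1.2500, -3.2500, -1.2500).
‖u_3‖ = 3.7081, so q_3 = (0.0674, -0.3371, -0.8765, -0.3371).
Qᵀb = (-1.4142, -2.5981, 4.6520).
Back-substitute: x_3 = 4.6520/3.7081 = 1.2545.
x_2 = (-2.5981 + 2.5981·1.2545)/3.4641 = 0.1909.
x_1 = (-1.4142 − 1.4142·0.1909 + 3.5355·1.2545)/1.4142 = 1.9455.

x = (1.9455, 0.1909, 1.2545)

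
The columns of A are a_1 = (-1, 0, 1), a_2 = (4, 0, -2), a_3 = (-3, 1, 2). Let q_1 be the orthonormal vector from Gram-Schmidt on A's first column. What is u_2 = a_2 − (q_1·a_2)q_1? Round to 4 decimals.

a_1 = (-1, 0, 1); ‖a_1‖ = 1.4142, so q_1 = (-0.7071, 0.0000, 0.7071).
q_1·a_2 = (-0.7071)·4 + 0.0000·0 + 0.7071·(-2) = -4.2426.
u_2 = a_2 + 4.2426·q_1 = (1.0000, 0.0000, 1.0000).

u_2 = (1.0000, 0.0000, 1.0000)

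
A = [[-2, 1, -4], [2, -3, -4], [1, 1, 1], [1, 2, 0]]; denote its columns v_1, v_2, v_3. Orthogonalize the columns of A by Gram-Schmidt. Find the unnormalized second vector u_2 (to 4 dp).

v_1 = (-2, 2, 1, 1); ‖v_1‖ = 3.1623, so q_1 = (-0.6325, 0.6325, 0.3162, 0.3162).
q_1·v_2 = (-0.6325)·1 + 0.6325·(-3) + 0.3162·1 + 0.3162·2 = -1.5811.
u_2 = v_2 + 1.5811·q_1 = (0.0000, -2.0000, 1.5000, 2.5000).

u_2 = (0.0000, -2.0000, 1.5000, 2.5000)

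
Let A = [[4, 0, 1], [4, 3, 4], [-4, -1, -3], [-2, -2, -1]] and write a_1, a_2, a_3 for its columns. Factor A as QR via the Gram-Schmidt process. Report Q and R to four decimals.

a_1 = (4, 4, -4, -2); ‖a_1‖ = 7.2111, so q_1 = (0.5547, 0.5547, -0.5547, -0.2774).
q_1·a_2 = 0.5547·0 + 0.5547·3 + (-0.5547)·(-1) + (-0.2774)·(-2) = 2.7735.
u_2 = a_2 − 2.7735·q_1 = (-1.5385, 1.4615, 0.5385, -1.2308).
‖u_2‖ = 2.5115, so q_2 = (-0.6126, 0.5819, 0.2144, -0.4901).
q_1·a_3 = 0.5547·1 + 0.5547·4 + (-0.5547)·(-3) + (-0.2774)·(-1) = 4.7150; q_2·a_3 = (-0.6126)·1 + 0.5819·4 + 0.2144·(-3) + (-0.4901)·(-1) = 1.5620.
u_3 = a_3 − 4.7150·q_1 − 1.5620·q_2 = (-0.6585, 0.4756, -0.7195, 1.0732).
‖u_3‖ = 1.5262, so q_3 = (-0.4315, 0.3116, -0.4714, 0.7032).

Q = [[0.5547, -0.6126, -0.4315], [0.5547, 0.5819, 0.3116], [-0.5547, 0.2144, -0.4714], [-0.2774, -0.4901, 0.7032]], R = [[7.2111, 2.7735, 4.7150], [0.0000, 2.5115, 1.5620], [0.0000, 0.0000, 1.5262]]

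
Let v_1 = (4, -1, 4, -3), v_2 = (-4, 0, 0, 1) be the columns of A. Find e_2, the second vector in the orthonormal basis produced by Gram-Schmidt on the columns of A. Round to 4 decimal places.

e_2 = (-0.7556, -0.1560, 0.6242, -0.1232)

e_1 = v_1/‖v_1‖ = (4, -1, 4, -3)/6.4807 = (0.6172, -0.1543, 0.6172, -0.4629).
r_{12} = e_1·v_2 = -2.9318.
u_2 = v_2 + 2.9318·e_1 = (-2.1905, -0.4524, 1.8095, -0.3571).
‖u_2‖ = 2.8991, so e_2 = (-0.7556, -0.1560, 0.6242, -0.1232).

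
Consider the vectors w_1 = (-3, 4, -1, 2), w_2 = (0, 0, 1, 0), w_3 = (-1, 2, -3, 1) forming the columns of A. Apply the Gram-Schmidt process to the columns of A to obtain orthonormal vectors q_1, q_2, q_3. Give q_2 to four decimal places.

q_2 = (-0.1017, 0.1356, 0.9832, 0.0678)

q_1 = w_1/‖w_1‖ = (-3, 4, -1, 2)/5.4772 = (-0.5477, 0.7303, -0.1826, 0.3651).
r_{12} = q_1·w_2 = -0.1826.
u_2 = w_2 + 0.1826·q_1 = (-0.1000, 0.1333, 0.9667, 0.0667).
‖u_2‖ = 0.9832, so q_2 = (-0.1017, 0.1356, 0.9832, 0.0678).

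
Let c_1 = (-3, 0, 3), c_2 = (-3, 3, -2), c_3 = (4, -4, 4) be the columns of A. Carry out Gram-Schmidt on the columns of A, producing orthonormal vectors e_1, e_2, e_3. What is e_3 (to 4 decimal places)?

c_1 = (-3, 0, 3); ‖c_1‖ = 4.2426, so e_1 = (-0.7071, 0.0000, 0.7071).
e_1·c_2 = (-0.7071)·(-3) + 0.0000·3 + 0.7071·(-2) = 0.7071.
u_2 = c_2 − 0.7071·e_1 = (-2.5000, 3.0000, -2.5000).
‖u_2‖ = 4.6368, so e_2 = (-0.5392, 0.6470, -0.5392).
e_1·c_3 = (-0.7071)·4 + 0.0000·(-4) + 0.7071·4 = 0.0000; e_2·c_3 = (-0.5392)·4 + 0.6470·(-4) + (-0.5392)·4 = -6.9013.
u_3 = c_3 + 0.0000·e_1 + 6.9013·e_2 = (0.2791, 0.4651, 0.2791).
‖u_3‖ = 0.6100, so e_3 = (0.4575, 0.7625, 0.4575).

e_3 = (0.4575, 0.7625, 0.4575)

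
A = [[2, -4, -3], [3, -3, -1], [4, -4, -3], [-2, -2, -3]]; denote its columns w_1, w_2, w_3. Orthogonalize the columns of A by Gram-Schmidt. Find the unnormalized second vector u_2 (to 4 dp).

u_2 = (-2.2424, -0.3636, -0.4848, -3.7576)

w_1 = (2, 3, 4, -2); ‖w_1‖ = 5.7446, so q_1 = (0.3482, 0.5222, 0.6963, -0.3482).
q_1·w_2 = 0.3482·(-4) + 0.5222·(-3) + 0.6963·(-4) + (-0.3482)·(-2) = -5.0483.
u_2 = w_2 + 5.0483·q_1 = (-2.2424, -0.3636, -0.4848, -3.7576).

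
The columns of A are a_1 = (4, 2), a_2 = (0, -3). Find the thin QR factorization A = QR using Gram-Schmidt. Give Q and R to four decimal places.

Q = [[0.8944, 0.4472], [0.4472, -0.8944]], R = [[4.4721, -1.3416], [0.0000, 2.6833]]

a_1 = (4, 2); ‖a_1‖ = 4.4721, so q_1 = (0.8944, 0.4472).
q_1·a_2 = 0.8944·0 + 0.4472·(-3) = -1.3416.
u_2 = a_2 + 1.3416·q_1 = (1.2000, -2.4000).
‖u_2‖ = 2.6833, so q_2 = (0.4472, -0.8944).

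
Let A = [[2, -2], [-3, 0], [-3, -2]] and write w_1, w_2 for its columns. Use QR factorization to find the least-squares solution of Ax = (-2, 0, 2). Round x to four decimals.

x = (-0.4651, 0.1163)

w_1 = (2, -3, -3); ‖w_1‖ = 4.6904, so e_1 = (0.4264, -0.6396, -0.6396).
e_1·w_2 = 0.4264·(-2) + (-0.6396)·0 + (-0.6396)·(-2) = 0.4264.
u_2 = w_2 − 0.4264·e_1 = (-2.1818, 0.2727, -1.7273).
‖u_2‖ = 2.7961, so e_2 = (-0.7803, 0.0975, -0.6177).
Qᵀb = (-2.1320, 0.3251).
Back-substitute: x_2 = 0.3251/2.7961 = 0.1163.
x_1 = (-2.1320 − 0.4264·0.1163)/4.6904 = -0.4651.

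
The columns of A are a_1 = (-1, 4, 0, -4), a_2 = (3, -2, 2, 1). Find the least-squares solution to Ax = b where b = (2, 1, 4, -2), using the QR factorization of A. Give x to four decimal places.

a_1 = (-1, 4, 0, -4); ‖a_1‖ = 5.7446, so e_1 = (-0.1741, 0.6963, 0.0000, -0.6963).
e_1·a_2 = (-0.1741)·3 + 0.6963·(-2) + 0.0000·2 + (-0.6963)·1 = -2.6112.
u_2 = a_2 + 2.6112·e_1 = (2.5455, -0.1818, 2.0000, -0.8182).
‖u_2‖ = 3.3439, so e_2 = (0.7612, -0.0544, 0.5981, -0.2447).
Qᵀb = (1.7408, 4.3498).
Back-substitute: x_2 = 4.3498/3.3439 = 1.3008.
x_1 = (1.7408 + 2.6112·1.3008)/5.7446 = 0.8943.

x = (0.8943, 1.3008)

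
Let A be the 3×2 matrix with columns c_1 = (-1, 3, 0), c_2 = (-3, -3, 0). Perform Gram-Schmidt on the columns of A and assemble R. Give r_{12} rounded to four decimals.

c_1 = (-1, 3, 0); ‖c_1‖ = 3.1623, so q_1 = (-0.3162, 0.9487, 0.0000).
r_{12} = q_1·c_2 = -1.8974.

r_{12} = -1.8974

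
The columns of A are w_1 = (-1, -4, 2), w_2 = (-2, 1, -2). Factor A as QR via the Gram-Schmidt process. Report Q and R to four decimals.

e_1 = w_1/‖w_1‖ = (-1, -4, 2)/4.5826 = (-0.2182, -0.8729, 0.4364).
r_{12} = e_1·w_2 = -1.3093.
u_2 = w_2 + 1.3093·e_1 = (-2.2857, -0.1429, -1.4286).
‖u_2‖ = 2.6992, so e_2 = (-0.8468, -0.0529, -0.5293).

Q = [[-0.2182, -0.8468], [-0.8729, -0.0529], [0.4364, -0.5293]], R = [[4.5826, -1.3093], [0.0000, 2.6992]]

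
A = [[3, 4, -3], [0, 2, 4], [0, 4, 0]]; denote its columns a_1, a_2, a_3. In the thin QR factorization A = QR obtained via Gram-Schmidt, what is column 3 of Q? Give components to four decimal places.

e_3 = (0.0000, 0.8944, -0.4472)

a_1 = (3, 0, 0); ‖a_1‖ = 3.0000, so e_1 = (1.0000, 0.0000, 0.0000).
e_1·a_2 = 1.0000·4 + 0.0000·2 + 0.0000·4 = 4.0000.
u_2 = a_2 − 4.0000·e_1 = (0.0000, 2.0000, 4.0000).
‖u_2‖ = 4.4721, so e_2 = (0.0000, 0.4472, 0.8944).
e_1·a_3 = 1.0000·(-3) + 0.0000·4 + 0.0000·0 = -3.0000; e_2·a_3 = 0.0000·(-3) + 0.4472·4 + 0.8944·0 = 1.7889.
u_3 = a_3 + 3.0000·e_1 − 1.7889·e_2 = (0.0000, 3.2000, -1.6000).
‖u_3‖ = 3.5777, so e_3 = (0.0000, 0.8944, -0.4472).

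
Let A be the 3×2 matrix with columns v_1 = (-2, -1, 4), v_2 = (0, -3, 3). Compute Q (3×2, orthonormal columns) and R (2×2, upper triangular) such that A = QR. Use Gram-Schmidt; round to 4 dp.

Q = [[-0.4364, 0.5293], [-0.2182, -0.8468], [0.8729, 0.0529]], R = [[4.5826, 3.2733], [0.0000, 2.6992]]

v_1 = (-2, -1, 4); ‖v_1‖ = 4.5826, so q_1 = (-0.4364, -0.2182, 0.8729).
q_1·v_2 = (-0.4364)·0 + (-0.2182)·(-3) + 0.8729·3 = 3.2733.
u_2 = v_2 − 3.2733·q_1 = (1.4286, -2.2857, 0.1429).
‖u_2‖ = 2.6992, so q_2 = (0.5293, -0.8468, 0.0529).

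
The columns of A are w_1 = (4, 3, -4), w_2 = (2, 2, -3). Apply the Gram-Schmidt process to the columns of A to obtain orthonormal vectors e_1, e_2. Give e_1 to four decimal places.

w_1 = (4, 3, -4); ‖w_1‖ = 6.4031, so e_1 = (0.6247, 0.4685, -0.6247).

e_1 = (0.6247, 0.4685, -0.6247)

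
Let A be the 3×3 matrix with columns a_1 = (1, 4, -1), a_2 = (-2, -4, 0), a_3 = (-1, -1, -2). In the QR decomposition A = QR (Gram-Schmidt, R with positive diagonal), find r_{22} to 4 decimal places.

r_{22} = 1.4142

a_1 = (1, 4, -1); ‖a_1‖ = 4.2426, so q_1 = (0.2357, 0.9428, -0.2357).
q_1·a_2 = 0.2357·(-2) + 0.9428·(-4) + (-0.2357)·0 = -4.2426.
u_2 = a_2 + 4.2426·q_1 = (-1.0000, 0.0000, -1.0000).
r_{22} = ‖u_2‖ = 1.4142.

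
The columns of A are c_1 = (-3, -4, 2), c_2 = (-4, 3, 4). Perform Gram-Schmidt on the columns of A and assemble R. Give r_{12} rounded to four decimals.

r_{12} = 1.4856

c_1 = (-3, -4, 2); ‖c_1‖ = 5.3852, so e_1 = (-0.5571, -0.7428, 0.3714).
r_{12} = e_1·c_2 = 1.4856.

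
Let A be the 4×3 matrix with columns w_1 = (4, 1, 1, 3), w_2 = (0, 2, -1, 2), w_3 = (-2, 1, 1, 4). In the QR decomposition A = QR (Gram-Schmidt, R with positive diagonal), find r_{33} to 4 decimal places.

r_{33} = 3.5991

w_1 = (4, 1, 1, 3); ‖w_1‖ = 5.1962, so q_1 = (0.7698, 0.1925, 0.1925, 0.5774).
q_1·w_2 = 0.7698·0 + 0.1925·2 + 0.1925·(-1) + 0.5774·2 = 1.3472.
u_2 = w_2 − 1.3472·q_1 = (-1.0370, 1.7407, -1.2593, 1.2222).
‖u_2‖ = 2.6805, so q_2 = (-0.3869, 0.6494, -0.4698, 0.4560).
q_1·w_3 = 0.7698·(-2) + 0.1925·1 + 0.1925·1 + 0.5774·4 = 1.1547; q_2·w_3 = (-0.3869)·(-2) + 0.6494·1 + (-0.4698)·1 + 0.4560·4 = 2.7772.
u_3 = w_3 − 1.1547·q_1 − 2.7772·q_2 = (-1.8144, -1.0258, 2.0825, 2.0670).
r_{33} = ‖u_3‖ = 3.5991.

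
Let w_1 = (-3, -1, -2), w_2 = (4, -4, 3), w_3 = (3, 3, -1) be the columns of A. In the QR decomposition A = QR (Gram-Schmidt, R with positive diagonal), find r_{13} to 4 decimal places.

w_1 = (-3, -1, -2); ‖w_1‖ = 3.7417, so q_1 = (-0.8018, -0.2673, -0.5345).
r_{13} = q_1·w_3 = -2.6726.

r_{13} = -2.6726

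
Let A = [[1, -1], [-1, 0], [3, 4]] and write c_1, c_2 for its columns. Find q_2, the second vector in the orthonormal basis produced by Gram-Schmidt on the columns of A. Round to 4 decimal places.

q_1 = c_1/‖c_1‖ = (1, -1, 3)/3.3166 = (0.3015, -0.3015, 0.9045).
r_{12} = q_1·c_2 = 3.3166.
u_2 = c_2 − 3.3166·q_1 = (-2.0000, 1.0000, 1.0000).
‖u_2‖ = 2.4495, so q_2 = (-0.8165, 0.4082, 0.4082).

q_2 = (-0.8165, 0.4082, 0.4082)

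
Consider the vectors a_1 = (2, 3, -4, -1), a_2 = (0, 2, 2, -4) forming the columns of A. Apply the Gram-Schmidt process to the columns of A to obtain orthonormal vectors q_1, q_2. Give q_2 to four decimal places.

a_1 = (2, 3, -4, -1); ‖a_1‖ = 5.4772, so q_1 = (0.3651, 0.5477, -0.7303, -0.1826).
q_1·a_2 = 0.3651·0 + 0.5477·2 + (-0.7303)·2 + (-0.1826)·(-4) = 0.3651.
u_2 = a_2 − 0.3651·q_1 = (-0.1333, 1.8000, 2.2667, -3.9333).
‖u_2‖ = 4.8854, so q_2 = (-0.0273, 0.3684, 0.4640, -0.8051).

q_2 = (-0.0273, 0.3684, 0.4640, -0.8051)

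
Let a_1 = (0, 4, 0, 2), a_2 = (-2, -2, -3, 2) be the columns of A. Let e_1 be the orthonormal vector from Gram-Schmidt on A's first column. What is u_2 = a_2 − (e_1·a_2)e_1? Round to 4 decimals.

e_1 = a_1/‖a_1‖ = (0, 4, 0, 2)/4.4721 = (0.0000, 0.8944, 0.0000, 0.4472).
r_{12} = e_1·a_2 = -0.8944.
u_2 = a_2 + 0.8944·e_1 = (-2.0000, -1.2000, -3.0000, 2.4000).

u_2 = (-2.0000, -1.2000, -3.0000, 2.4000)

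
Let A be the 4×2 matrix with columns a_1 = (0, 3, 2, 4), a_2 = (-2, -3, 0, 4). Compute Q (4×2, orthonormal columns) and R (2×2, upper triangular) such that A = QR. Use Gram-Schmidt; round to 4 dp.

e_1 = a_1/‖a_1‖ = (0, 3, 2, 4)/5.3852 = (0.0000, 0.5571, 0.3714, 0.7428).
r_{12} = e_1·a_2 = 1.2999.
u_2 = a_2 − 1.2999·e_1 = (-2.0000, -3.7241, -0.4828, 3.0345).
‖u_2‖ = 5.2259, so e_2 = (-0.3827, -0.7126, -0.0924, 0.5807).

Q = [[0.0000, -0.3827], [0.5571, -0.7126], [0.3714, -0.0924], [0.7428, 0.5807]], R = [[5.3852, 1.2999], [0.0000, 5.2259]]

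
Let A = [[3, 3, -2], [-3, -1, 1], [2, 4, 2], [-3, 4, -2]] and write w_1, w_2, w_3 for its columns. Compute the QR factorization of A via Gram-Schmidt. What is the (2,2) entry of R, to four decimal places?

q_1 = w_1/‖w_1‖ = (3, -3, 2, -3)/5.5678 = (0.5388, -0.5388, 0.3592, -0.5388).
r_{12} = q_1·w_2 = 1.4368.
u_2 = w_2 − 1.4368·q_1 = (2.2258, -0.2258, 3.4839, 4.7742).
r_{22} = ‖u_2‖ = 6.3195.

r_{22} = 6.3195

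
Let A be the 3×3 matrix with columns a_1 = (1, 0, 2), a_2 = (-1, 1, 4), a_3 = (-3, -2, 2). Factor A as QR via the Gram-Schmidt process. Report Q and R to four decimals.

Q = [[0.4472, -0.8381, -0.3123], [0.0000, 0.3492, -0.9370], [0.8944, 0.4191, 0.1562]], R = [[2.2361, 3.1305, 0.4472], [0.0000, 2.8636, 2.6540], [0.0000, 0.0000, 3.1235]]

q_1 = a_1/‖a_1‖ = (1, 0, 2)/2.2361 = (0.4472, 0.0000, 0.8944).
r_{12} = q_1·a_2 = 3.1305.
u_2 = a_2 − 3.1305·q_1 = (-2.4000, 1.0000, 1.2000).
‖u_2‖ = 2.8636, so q_2 = (-0.8381, 0.3492, 0.4191).
r_{13} = q_1·a_3 = 0.4472; r_{23} = q_2·a_3 = 2.6540.
u_3 = a_3 − 0.4472·q_1 − 2.6540·q_2 = (-0.9756, -2.9268, 0.4878).
‖u_3‖ = 3.1235, so q_3 = (-0.3123, -0.9370, 0.1562).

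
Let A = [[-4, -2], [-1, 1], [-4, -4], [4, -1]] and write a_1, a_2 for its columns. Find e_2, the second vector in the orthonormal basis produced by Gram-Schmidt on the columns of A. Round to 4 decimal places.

a_1 = (-4, -1, -4, 4); ‖a_1‖ = 7.0000, so e_1 = (-0.5714, -0.1429, -0.5714, 0.5714).
e_1·a_2 = (-0.5714)·(-2) + (-0.1429)·1 + (-0.5714)·(-4) + 0.5714·(-1) = 2.7143.
u_2 = a_2 − 2.7143·e_1 = (-0.4490, 1.3878, -2.4490, -2.5510).
‖u_2‖ = 3.8253, so e_2 = (-0.1174, 0.3628, -0.6402, -0.6669).

e_2 = (-0.1174, 0.3628, -0.6402, -0.6669)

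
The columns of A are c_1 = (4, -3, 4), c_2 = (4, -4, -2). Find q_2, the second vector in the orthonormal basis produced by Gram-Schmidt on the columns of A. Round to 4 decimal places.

c_1 = (4, -3, 4); ‖c_1‖ = 6.4031, so q_1 = (0.6247, -0.4685, 0.6247).
q_1·c_2 = 0.6247·4 + (-0.4685)·(-4) + 0.6247·(-2) = 3.1235.
u_2 = c_2 − 3.1235·q_1 = (2.0488, -2.5366, -3.9512).
‖u_2‖ = 5.1229, so q_2 = (0.3999, -0.4951, -0.7713).

q_2 = (0.3999, -0.4951, -0.7713)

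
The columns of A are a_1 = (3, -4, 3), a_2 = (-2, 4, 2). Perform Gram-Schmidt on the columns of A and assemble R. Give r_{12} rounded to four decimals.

a_1 = (3, -4, 3); ‖a_1‖ = 5.8310, so q_1 = (0.5145, -0.6860, 0.5145).
r_{12} = q_1·a_2 = -2.7440.

r_{12} = -2.7440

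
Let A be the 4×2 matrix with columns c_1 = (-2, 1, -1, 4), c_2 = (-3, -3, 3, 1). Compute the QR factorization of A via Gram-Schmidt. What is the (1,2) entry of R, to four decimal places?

e_1 = c_1/‖c_1‖ = (-2, 1, -1, 4)/4.6904 = (-0.4264, 0.2132, -0.2132, 0.8528).
r_{12} = e_1·c_2 = 0.8528.

r_{12} = 0.8528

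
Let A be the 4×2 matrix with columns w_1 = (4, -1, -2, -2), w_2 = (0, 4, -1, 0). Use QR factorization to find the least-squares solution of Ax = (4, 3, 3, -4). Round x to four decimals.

w_1 = (4, -1, -2, -2); ‖w_1‖ = 5.0000, so e_1 = (0.8000, -0.2000, -0.4000, -0.4000).
e_1·w_2 = 0.8000·0 + (-0.2000)·4 + (-0.4000)·(-1) + (-0.4000)·0 = -0.4000.
u_2 = w_2 + 0.4000·e_1 = (0.3200, 3.9200, -1.1600, -0.1600).
‖u_2‖ = 4.1037, so e_2 = (0.0780, 0.9552, -0.2827, -0.0390).
Qᵀb = (3.0000, 2.4856).
Back-substitute: x_2 = 2.4856/4.1037 = 0.6057.
x_1 = (3.0000 + 0.4000·0.6057)/5.0000 = 0.6485.

x = (0.6485, 0.6057)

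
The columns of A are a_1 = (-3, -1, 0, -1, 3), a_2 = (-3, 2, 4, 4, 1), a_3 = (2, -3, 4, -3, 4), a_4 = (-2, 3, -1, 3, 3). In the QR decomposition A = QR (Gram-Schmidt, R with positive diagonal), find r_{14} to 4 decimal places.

r_{14} = 2.0125

a_1 = (-3, -1, 0, -1, 3); ‖a_1‖ = 4.4721, so e_1 = (-0.6708, -0.2236, 0.0000, -0.2236, 0.6708).
r_{14} = e_1·a_4 = 2.0125.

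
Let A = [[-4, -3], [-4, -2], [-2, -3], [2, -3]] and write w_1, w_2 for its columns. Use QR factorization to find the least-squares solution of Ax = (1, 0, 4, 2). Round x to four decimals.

x = (0.2048, -0.8095)

w_1 = (-4, -4, -2, 2); ‖w_1‖ = 6.3246, so q_1 = (-0.6325, -0.6325, -0.3162, 0.3162).
q_1·w_2 = (-0.6325)·(-3) + (-0.6325)·(-2) + (-0.3162)·(-3) + 0.3162·(-3) = 3.1623.
u_2 = w_2 − 3.1623·q_1 = (-1.0000, 0.0000, -2.0000, -4.0000).
‖u_2‖ = 4.5826, so q_2 = (-0.2182, 0.0000, -0.4364, -0.8729).
Qᵀb = (-1.2649, -3.7097).
Back-substitute: x_2 = -3.7097/4.5826 = -0.8095.
x_1 = (-1.2649 − 3.1623·(-0.8095))/6.3246 = 0.2048.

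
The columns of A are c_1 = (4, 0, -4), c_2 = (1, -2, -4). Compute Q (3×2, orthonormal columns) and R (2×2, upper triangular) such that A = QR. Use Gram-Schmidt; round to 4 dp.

Q = [[0.7071, -0.5145], [0.0000, -0.6860], [-0.7071, -0.5145]], R = [[5.6569, 3.5355], [0.0000, 2.9155]]

c_1 = (4, 0, -4); ‖c_1‖ = 5.6569, so e_1 = (0.7071, 0.0000, -0.7071).
e_1·c_2 = 0.7071·1 + 0.0000·(-2) + (-0.7071)·(-4) = 3.5355.
u_2 = c_2 − 3.5355·e_1 = (-1.5000, -2.0000, -1.5000).
‖u_2‖ = 2.9155, so e_2 = (-0.5145, -0.6860, -0.5145).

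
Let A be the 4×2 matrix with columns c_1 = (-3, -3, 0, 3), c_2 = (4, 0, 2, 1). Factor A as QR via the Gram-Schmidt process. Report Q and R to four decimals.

c_1 = (-3, -3, 0, 3); ‖c_1‖ = 5.1962, so q_1 = (-0.5774, -0.5774, 0.0000, 0.5774).
q_1·c_2 = (-0.5774)·4 + (-0.5774)·0 + 0.0000·2 + 0.5774·1 = -1.7321.
u_2 = c_2 + 1.7321·q_1 = (3.0000, -1.0000, 2.0000, 2.0000).
‖u_2‖ = 4.2426, so q_2 = (0.7071, -0.2357, 0.4714, 0.4714).

Q = [[-0.5774, 0.7071], [-0.5774, -0.2357], [0.0000, 0.4714], [0.5774, 0.4714]], R = [[5.1962, -1.7321], [0.0000, 4.2426]]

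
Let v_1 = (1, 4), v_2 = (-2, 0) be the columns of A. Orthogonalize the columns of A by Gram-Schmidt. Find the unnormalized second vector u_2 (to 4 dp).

u_2 = (-1.8824, 0.4706)

v_1 = (1, 4); ‖v_1‖ = 4.1231, so q_1 = (0.2425, 0.9701).
q_1·v_2 = 0.2425·(-2) + 0.9701·0 = -0.4851.
u_2 = v_2 + 0.4851·q_1 = (-1.8824, 0.4706).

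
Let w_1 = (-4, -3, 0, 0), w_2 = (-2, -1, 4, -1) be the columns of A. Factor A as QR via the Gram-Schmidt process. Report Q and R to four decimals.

w_1 = (-4, -3, 0, 0); ‖w_1‖ = 5.0000, so q_1 = (-0.8000, -0.6000, 0.0000, 0.0000).
q_1·w_2 = (-0.8000)·(-2) + (-0.6000)·(-1) + 0.0000·4 + 0.0000·(-1) = 2.2000.
u_2 = w_2 − 2.2000·q_1 = (-0.2400, 0.3200, 4.0000, -1.0000).
‖u_2‖ = 4.1425, so q_2 = (-0.0579, 0.0772, 0.9656, -0.2414).

Q = [[-0.8000, -0.0579], [-0.6000, 0.0772], [0.0000, 0.9656], [0.0000, -0.2414]], R = [[5.0000, 2.2000], [0.0000, 4.1425]]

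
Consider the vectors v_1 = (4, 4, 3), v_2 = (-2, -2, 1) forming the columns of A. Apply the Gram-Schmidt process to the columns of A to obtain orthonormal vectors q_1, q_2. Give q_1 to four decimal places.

q_1 = v_1/‖v_1‖ = (4, 4, 3)/6.4031 = (0.6247, 0.6247, 0.4685).

q_1 = (0.6247, 0.6247, 0.4685)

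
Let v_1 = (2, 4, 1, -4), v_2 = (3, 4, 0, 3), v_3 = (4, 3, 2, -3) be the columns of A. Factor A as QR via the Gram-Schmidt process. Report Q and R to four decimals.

v_1 = (2, 4, 1, -4); ‖v_1‖ = 6.0828, so e_1 = (0.3288, 0.6576, 0.1644, -0.6576).
e_1·v_2 = 0.3288·3 + 0.6576·4 + 0.1644·0 + (-0.6576)·3 = 1.6440.
u_2 = v_2 − 1.6440·e_1 = (2.4595, 2.9189, -0.2703, 4.0811).
‖u_2‖ = 5.5944, so e_2 = (0.4396, 0.5218, -0.0483, 0.7295).
e_1·v_3 = 0.3288·4 + 0.6576·3 + 0.1644·2 + (-0.6576)·(-3) = 5.5896; e_2·v_3 = 0.4396·4 + 0.5218·3 + (-0.0483)·2 + 0.7295·(-3) = 1.0387.
u_3 = v_3 − 5.5896·e_1 − 1.0387·e_2 = (1.7055, -1.2176, 1.1313, -0.0820).
‖u_3‖ = 2.3828, so e_3 = (0.7158, -0.5110, 0.4748, -0.0344).

Q = [[0.3288, 0.4396, 0.7158], [0.6576, 0.5218, -0.5110], [0.1644, -0.0483, 0.4748], [-0.6576, 0.7295, -0.0344]], R = [[6.0828, 1.6440, 5.5896], [0.0000, 5.5944, 1.0387], [0.0000, 0.0000, 2.3828]]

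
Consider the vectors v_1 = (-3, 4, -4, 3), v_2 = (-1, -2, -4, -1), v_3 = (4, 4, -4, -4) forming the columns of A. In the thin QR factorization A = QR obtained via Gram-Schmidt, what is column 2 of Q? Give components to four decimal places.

v_1 = (-3, 4, -4, 3); ‖v_1‖ = 7.0711, so q_1 = (-0.4243, 0.5657, -0.5657, 0.4243).
q_1·v_2 = (-0.4243)·(-1) + 0.5657·(-2) + (-0.5657)·(-4) + 0.4243·(-1) = 1.1314.
u_2 = v_2 − 1.1314·q_1 = (-0.5200, -2.6400, -3.3600, -1.4800).
‖u_2‖ = 4.5519, so q_2 = (-0.1142, -0.5800, -0.7381, -0.3251).

q_2 = (-0.1142, -0.5800, -0.7381, -0.3251)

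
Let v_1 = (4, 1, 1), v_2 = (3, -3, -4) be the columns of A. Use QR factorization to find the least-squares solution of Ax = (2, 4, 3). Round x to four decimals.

x = (1.0221, -0.6797)

v_1 = (4, 1, 1); ‖v_1‖ = 4.2426, so q_1 = (0.9428, 0.2357, 0.2357).
q_1·v_2 = 0.9428·3 + 0.2357·(-3) + 0.2357·(-4) = 1.1785.
u_2 = v_2 − 1.1785·q_1 = (1.8889, -3.2778, -4.2778).
‖u_2‖ = 5.7106, so q_2 = (0.3308, -0.5740, -0.7491).
Qᵀb = (3.5355, -3.8817).
Back-substitute: x_2 = -3.8817/5.7106 = -0.6797.
x_1 = (3.5355 − 1.1785·(-0.6797))/4.2426 = 1.0221.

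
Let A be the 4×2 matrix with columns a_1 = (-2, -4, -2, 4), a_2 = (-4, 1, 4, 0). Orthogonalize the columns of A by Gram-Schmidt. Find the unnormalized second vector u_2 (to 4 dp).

u_2 = (-4.2000, 0.6000, 3.8000, 0.4000)

a_1 = (-2, -4, -2, 4); ‖a_1‖ = 6.3246, so q_1 = (-0.3162, -0.6325, -0.3162, 0.6325).
q_1·a_2 = (-0.3162)·(-4) + (-0.6325)·1 + (-0.3162)·4 + 0.6325·0 = -0.6325.
u_2 = a_2 + 0.6325·q_1 = (-4.2000, 0.6000, 3.8000, 0.4000).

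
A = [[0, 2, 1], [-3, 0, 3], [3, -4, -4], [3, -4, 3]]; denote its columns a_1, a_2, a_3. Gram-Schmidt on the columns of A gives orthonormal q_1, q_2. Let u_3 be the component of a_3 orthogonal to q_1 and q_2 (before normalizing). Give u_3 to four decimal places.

q_1 = a_1/‖a_1‖ = (0, -3, 3, 3)/5.1962 = (0.0000, -0.5774, 0.5774, 0.5774).
r_{12} = q_1·a_2 = -4.6188.
u_2 = a_2 + 4.6188·q_1 = (2.0000, -2.6667, -1.3333, -1.3333).
‖u_2‖ = 3.8297, so q_2 = (0.5222, -0.6963, -0.3482, -0.3482).
r_{13} = q_1·a_3 = -2.3094; r_{23} = q_2·a_3 = -1.2185.
u_3 = a_3 + 2.3094·q_1 + 1.2185·q_2 = (1.6364, 0.8182, -3.0909, 3.9091).

u_3 = (1.6364, 0.8182, -3.0909, 3.9091)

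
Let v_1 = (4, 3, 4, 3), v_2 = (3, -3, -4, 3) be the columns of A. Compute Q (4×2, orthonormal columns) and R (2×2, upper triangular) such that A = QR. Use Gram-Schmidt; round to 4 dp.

Q = [[0.5657, 0.5082], [0.4243, -0.4225], [0.5657, -0.5633], [0.4243, 0.4959]], R = [[7.0711, -0.5657], [0.0000, 6.5330]]

e_1 = v_1/‖v_1‖ = (4, 3, 4, 3)/7.0711 = (0.5657, 0.4243, 0.5657, 0.4243).
r_{12} = e_1·v_2 = -0.5657.
u_2 = v_2 + 0.5657·e_1 = (3.3200, -2.7600, -3.6800, 3.2400).
‖u_2‖ = 6.5330, so e_2 = (0.5082, -0.4225, -0.5633, 0.4959).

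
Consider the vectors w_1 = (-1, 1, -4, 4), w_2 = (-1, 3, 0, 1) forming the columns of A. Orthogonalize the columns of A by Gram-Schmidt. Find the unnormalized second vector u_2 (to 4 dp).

w_1 = (-1, 1, -4, 4); ‖w_1‖ = 5.8310, so e_1 = (-0.1715, 0.1715, -0.6860, 0.6860).
e_1·w_2 = (-0.1715)·(-1) + 0.1715·3 + (-0.6860)·0 + 0.6860·1 = 1.3720.
u_2 = w_2 − 1.3720·e_1 = (-0.7647, 2.7647, 0.9412, 0.0588).

u_2 = (-0.7647, 2.7647, 0.9412, 0.0588)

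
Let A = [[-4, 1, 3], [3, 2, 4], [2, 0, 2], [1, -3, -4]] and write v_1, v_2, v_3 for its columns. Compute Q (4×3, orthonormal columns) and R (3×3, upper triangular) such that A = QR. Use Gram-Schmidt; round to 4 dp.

Q = [[-0.7303, 0.2319, 0.5893], [0.5477, 0.5619, 0.2030], [0.3651, 0.0178, 0.7082], [0.1826, -0.7938, 0.3317]], R = [[5.4772, -0.1826, 0.0000], [0.0000, 3.7372, 6.1543], [0.0000, 0.0000, 2.6691]]

q_1 = v_1/‖v_1‖ = (-4, 3, 2, 1)/5.4772 = (-0.7303, 0.5477, 0.3651, 0.1826).
r_{12} = q_1·v_2 = -0.1826.
u_2 = v_2 + 0.1826·q_1 = (0.8667, 2.1000, 0.0667, -2.9667).
‖u_2‖ = 3.7372, so q_2 = (0.2319, 0.5619, 0.0178, -0.7938).
r_{13} = q_1·v_3 = 0.0000; r_{23} = q_2·v_3 = 6.1543.
u_3 = v_3 + 0.0000·q_1 − 6.1543·q_2 = (1.5728, 0.5418, 1.8902, 0.8854).
‖u_3‖ = 2.6691, so q_3 = (0.5893, 0.2030, 0.7082, 0.3317).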